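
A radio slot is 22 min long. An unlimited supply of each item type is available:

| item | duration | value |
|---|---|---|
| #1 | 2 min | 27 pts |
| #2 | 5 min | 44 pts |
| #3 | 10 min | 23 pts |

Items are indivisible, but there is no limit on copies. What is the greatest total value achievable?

297 pts

Best value-per-unit is #1 at 27/2, and filling with it alone uses duration 11×2=22. No mix of the others beats 11×27 = 297.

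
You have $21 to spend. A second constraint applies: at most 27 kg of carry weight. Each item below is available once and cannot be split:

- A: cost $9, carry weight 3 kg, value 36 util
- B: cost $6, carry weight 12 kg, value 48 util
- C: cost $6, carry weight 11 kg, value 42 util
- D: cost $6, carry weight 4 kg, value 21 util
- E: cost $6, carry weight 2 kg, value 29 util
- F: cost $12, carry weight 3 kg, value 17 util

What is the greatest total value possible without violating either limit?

Feasible sets respecting both limits:
- A+B+C: cost 21, carry weight 26, value 126
- B+C+E: cost 18, carry weight 25, value 119
- A+B+E: cost 21, carry weight 17, value 113
- B+C+D: cost 18, carry weight 27, value 111
Best: 126 util.

126 util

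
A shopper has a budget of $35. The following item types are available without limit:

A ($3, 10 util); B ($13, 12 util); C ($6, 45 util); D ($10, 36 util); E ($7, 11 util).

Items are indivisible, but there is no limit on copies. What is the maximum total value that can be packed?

Best value-per-unit is C at 45/6; filling with it alone gives 5×45 = 225.
Optimal mix: 1×A + 5×C → cost 33, value 235.

235 util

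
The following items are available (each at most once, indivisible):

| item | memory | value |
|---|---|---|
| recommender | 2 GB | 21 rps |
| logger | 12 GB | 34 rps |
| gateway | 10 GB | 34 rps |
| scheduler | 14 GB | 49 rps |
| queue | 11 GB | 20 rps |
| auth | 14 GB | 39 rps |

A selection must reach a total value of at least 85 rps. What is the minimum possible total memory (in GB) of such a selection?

Subsets with value ≥ 85, sorted by total memory:
- recommender+logger+gateway: memory 24, value 89
- recommender+gateway+scheduler: memory 26, value 104
- recommender+gateway+auth: memory 26, value 94
- recommender+scheduler+queue: memory 27, value 90
Minimum memory: 24 GB.

24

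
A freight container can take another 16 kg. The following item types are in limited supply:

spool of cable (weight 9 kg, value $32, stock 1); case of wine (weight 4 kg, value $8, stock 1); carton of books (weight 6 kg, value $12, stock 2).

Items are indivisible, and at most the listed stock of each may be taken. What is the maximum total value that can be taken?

$44

Best selections within weight 16 and stock limits:
- 1×spool of cable + 1×carton of books: weight 15, value 44
- 1×spool of cable + 1×case of wine: weight 13, value 40
- 1×spool of cable: weight 9, value 32
- 1×case of wine + 2×carton of books: weight 16, value 32
Best: $44.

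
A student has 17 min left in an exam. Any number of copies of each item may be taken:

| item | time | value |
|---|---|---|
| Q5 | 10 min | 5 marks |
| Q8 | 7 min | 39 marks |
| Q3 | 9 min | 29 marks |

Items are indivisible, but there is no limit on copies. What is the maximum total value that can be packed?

Best value-per-unit is Q8 at 39/7, and filling with it alone uses time 2×7=14. No mix of the others beats 2×39 = 78.

78 marks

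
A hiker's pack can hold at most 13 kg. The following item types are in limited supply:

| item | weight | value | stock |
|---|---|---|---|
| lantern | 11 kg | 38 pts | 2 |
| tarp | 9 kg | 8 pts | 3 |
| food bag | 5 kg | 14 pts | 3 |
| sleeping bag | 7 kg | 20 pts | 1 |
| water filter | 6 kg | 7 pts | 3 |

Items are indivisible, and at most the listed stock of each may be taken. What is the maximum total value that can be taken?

Best selections within weight 13 and stock limits:
- 1×lantern: weight 11, value 38
- 1×food bag + 1×sleeping bag: weight 12, value 34
- 2×food bag: weight 10, value 28
Best: 38 pts.

38 pts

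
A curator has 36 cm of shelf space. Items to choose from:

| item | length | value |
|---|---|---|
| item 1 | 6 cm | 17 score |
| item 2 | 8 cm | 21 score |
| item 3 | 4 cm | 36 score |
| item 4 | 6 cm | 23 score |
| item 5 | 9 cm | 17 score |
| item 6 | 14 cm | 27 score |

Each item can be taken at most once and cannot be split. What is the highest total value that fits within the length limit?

Check high-value combinations within 36 cm:
- item 1+item 2+item 3+item 4+item 5: length 6+8+4+6+9=33, value 17+21+36+23+17=114
- item 2+item 3+item 4+item 6: length 8+4+6+14=32, value 21+36+23+27=107
- item 1+item 3+item 4+item 6: length 6+4+6+14=30, value 17+36+23+27=103
- item 3+item 4+item 5+item 6: length 4+6+9+14=33, value 36+23+17+27=103
Best: 114 score.

114 score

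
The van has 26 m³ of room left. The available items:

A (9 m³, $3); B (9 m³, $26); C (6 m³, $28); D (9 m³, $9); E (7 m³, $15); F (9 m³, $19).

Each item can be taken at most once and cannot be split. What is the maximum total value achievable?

Check high-value combinations within 26 m³:
- B+C+F: volume 9+6+9=24, value 26+28+19=73
- B+C+E: volume 9+6+7=22, value 26+28+15=69
- B+C+D: volume 9+6+9=24, value 26+28+9=63
- C+E+F: volume 6+7+9=22, value 28+15+19=62
- B+E+F: volume 9+7+9=25, value 26+15+19=60
Best: $73.

$73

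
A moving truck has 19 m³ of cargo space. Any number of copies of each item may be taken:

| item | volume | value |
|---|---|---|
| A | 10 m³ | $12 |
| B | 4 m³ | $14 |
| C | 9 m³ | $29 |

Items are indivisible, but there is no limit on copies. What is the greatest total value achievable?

$58

Best value-per-unit is B at 14/4; filling with it alone gives 4×14 = 56.
Optimal mix: 2×C → volume 18, value 58.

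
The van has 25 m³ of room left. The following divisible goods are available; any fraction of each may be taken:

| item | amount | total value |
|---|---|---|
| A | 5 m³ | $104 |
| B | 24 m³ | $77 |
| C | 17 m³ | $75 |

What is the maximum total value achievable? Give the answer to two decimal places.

188.63

Take in order of value per unit:
- A (104/5 per unit): all 5 → value 104, running total 104.00
- C (75/17 per unit): all 17 → value 75, running total 179.00
- B (77/24 per unit): 3 of 24 → value 3×77/24 = 9.6250, running total 188.63
Total 188.63.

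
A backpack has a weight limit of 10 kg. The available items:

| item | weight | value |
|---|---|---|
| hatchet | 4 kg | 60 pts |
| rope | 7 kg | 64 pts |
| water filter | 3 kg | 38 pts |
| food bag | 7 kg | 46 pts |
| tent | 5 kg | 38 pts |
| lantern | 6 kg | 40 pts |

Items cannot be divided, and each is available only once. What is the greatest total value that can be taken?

Check high-value combinations within 10 kg:
- rope+water filter: weight 7+3=10, value 64+38=102
- hatchet+lantern: weight 4+6=10, value 60+40=100
- hatchet+water filter: weight 4+3=7, value 60+38=98
- hatchet+tent: weight 4+5=9, value 60+38=98
- water filter+food bag: weight 3+7=10, value 38+46=84
Best: 102 pts.

102 pts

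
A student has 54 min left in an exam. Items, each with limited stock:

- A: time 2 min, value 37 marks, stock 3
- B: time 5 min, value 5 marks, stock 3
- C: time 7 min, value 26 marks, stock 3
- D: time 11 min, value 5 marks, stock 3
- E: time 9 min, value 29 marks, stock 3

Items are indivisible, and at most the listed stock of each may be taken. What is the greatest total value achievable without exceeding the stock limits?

Top feasible selections:
- 3×A + 3×C + 3×E: time 54, value 276
- 3×A + 1×B + 2×C + 3×E: time 52, value 255
- 3×A + 1×B + 3×C + 2×E: time 50, value 252
- 3×A + 2×C + 3×E: time 47, value 250
Best: 276 marks.

276 marks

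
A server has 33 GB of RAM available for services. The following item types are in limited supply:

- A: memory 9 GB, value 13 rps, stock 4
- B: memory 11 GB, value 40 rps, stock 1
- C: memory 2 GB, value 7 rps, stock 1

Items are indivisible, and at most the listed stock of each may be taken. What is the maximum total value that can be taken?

Top feasible selections:
- 2×A + 1×B + 1×C: memory 31, value 73
- 2×A + 1×B: memory 29, value 66
- 1×A + 1×B + 1×C: memory 22, value 60
- 1×A + 1×B: memory 20, value 53
Best: 73 rps.

73 rps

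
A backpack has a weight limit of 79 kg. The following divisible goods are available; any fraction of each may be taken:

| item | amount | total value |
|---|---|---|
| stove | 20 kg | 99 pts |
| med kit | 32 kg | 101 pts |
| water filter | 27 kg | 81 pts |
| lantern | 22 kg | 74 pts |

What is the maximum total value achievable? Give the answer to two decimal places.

Take in order of value per unit:
- stove (99/20 per unit): all 20 → value 99, running total 99.00
- lantern (74/22 per unit): all 22 → value 74, running total 173.00
- med kit (101/32 per unit): all 32 → value 101, running total 274.00
- water filter (81/27 per unit): 5 of 27 → value 5×81/27 = 15.0000, running total 289.00
Total 289.00.

289.00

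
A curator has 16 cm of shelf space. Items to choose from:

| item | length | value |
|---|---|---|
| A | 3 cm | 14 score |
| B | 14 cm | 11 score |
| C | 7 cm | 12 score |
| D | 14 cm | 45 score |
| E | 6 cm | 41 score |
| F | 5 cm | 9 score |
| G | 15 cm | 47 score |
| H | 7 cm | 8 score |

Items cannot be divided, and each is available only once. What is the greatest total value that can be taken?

67 score

Check high-value combinations within 16 cm:
- A+C+E: length 3+7+6=16, value 14+12+41=67
- A+E+F: length 3+6+5=14, value 14+41+9=64
- A+E+H: length 3+6+7=16, value 14+41+8=63
- A+E: length 3+6=9, value 14+41=55
Best: 67 score.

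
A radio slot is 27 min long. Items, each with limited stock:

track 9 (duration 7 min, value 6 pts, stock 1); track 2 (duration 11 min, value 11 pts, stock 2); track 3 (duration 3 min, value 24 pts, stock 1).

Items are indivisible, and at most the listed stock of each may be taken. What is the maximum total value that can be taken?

Top feasible selections:
- 2×track 2 + 1×track 3: duration 25, value 46
- 1×track 9 + 1×track 2 + 1×track 3: duration 21, value 41
- 1×track 2 + 1×track 3: duration 14, value 35
- 1×track 9 + 1×track 3: duration 10, value 30
Best: 46 pts.

46 pts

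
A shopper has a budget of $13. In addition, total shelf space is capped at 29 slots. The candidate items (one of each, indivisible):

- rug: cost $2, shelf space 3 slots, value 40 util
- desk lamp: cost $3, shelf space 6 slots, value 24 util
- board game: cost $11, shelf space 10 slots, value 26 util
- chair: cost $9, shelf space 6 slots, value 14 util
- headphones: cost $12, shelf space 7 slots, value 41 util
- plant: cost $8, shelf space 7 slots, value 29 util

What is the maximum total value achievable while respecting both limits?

93 util

Feasible sets respecting both limits:
- rug+desk lamp+plant: cost 13, shelf space 16, value 93
- rug+plant: cost 10, shelf space 10, value 69
- rug+board game: cost 13, shelf space 13, value 66
- rug+desk lamp: cost 5, shelf space 9, value 64
Best: 93 util.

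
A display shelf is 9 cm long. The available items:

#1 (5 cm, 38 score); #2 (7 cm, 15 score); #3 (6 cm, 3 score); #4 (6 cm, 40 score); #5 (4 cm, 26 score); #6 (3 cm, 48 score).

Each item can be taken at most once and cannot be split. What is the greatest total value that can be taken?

88 score

Check high-value combinations within 9 cm:
- #4+#6: length 6+3=9, value 40+48=88
- #1+#6: length 5+3=8, value 38+48=86
- #5+#6: length 4+3=7, value 26+48=74
Best: 88 score.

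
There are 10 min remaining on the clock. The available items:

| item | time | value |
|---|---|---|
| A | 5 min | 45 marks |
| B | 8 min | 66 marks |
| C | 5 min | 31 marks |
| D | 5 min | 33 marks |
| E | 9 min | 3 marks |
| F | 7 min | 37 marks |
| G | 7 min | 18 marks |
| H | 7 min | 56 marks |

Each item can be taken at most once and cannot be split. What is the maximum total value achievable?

This is a 0/1 knapsack; check combinations near the capacity.
- A+D: time 5+5=10, value 45+33=78
- A+C: time 5+5=10, value 45+31=76
- B: time 8, value 66
- C+D: time 5+5=10, value 31+33=64
Best: 78 marks.

78 marks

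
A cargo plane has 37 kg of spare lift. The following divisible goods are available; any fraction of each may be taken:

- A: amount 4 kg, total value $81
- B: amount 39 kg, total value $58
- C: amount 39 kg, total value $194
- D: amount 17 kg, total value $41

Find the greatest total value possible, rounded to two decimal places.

245.15

Take in order of value per unit:
- A (81/4 per unit): all 4 → value 81, running total 81.00
- C (194/39 per unit): 33 of 39 → value 33×194/39 = 164.1538, running total 245.15
Total 245.15.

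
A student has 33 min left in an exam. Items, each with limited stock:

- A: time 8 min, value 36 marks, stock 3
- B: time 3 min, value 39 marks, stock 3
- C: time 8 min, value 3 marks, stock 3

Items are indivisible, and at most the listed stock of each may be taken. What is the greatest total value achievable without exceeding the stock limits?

225 marks

Best selections within time 33 and stock limits:
- 3×A + 3×B: time 33, value 225
- 2×A + 3×B + 1×C: time 33, value 192
- 2×A + 3×B: time 25, value 189
- 3×A + 2×B: time 30, value 186
Best: 225 marks.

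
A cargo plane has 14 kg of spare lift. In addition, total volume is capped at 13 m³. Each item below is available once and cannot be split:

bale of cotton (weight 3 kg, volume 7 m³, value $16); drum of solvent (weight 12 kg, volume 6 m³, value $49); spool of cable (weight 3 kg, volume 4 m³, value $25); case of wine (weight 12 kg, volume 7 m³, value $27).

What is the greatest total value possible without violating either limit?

$49

Feasible sets respecting both limits:
- drum of solvent: weight 12, volume 6, value 49
- bale of cotton+spool of cable: weight 6, volume 11, value 41
- case of wine: weight 12, volume 7, value 27
- spool of cable: weight 3, volume 4, value 25
Best: $49.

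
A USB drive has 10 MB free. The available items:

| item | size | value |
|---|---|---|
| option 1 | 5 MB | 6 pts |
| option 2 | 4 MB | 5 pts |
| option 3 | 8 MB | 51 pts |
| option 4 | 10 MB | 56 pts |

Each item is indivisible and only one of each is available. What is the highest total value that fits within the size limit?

56 pts

Check high-value combinations within 10 MB:
- option 4: size 10, value 56
- option 3: size 8, value 51
- option 1+option 2: size 5+4=9, value 6+5=11
- option 1: size 5, value 6
Best: 56 pts.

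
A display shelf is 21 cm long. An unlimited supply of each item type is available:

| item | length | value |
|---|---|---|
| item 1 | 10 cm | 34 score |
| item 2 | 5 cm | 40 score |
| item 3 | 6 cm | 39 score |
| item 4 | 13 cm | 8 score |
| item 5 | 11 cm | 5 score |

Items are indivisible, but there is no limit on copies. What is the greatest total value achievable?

160 score

Best value-per-unit is item 2 at 40/5, and filling with it alone uses length 4×5=20. No mix of the others beats 4×40 = 160.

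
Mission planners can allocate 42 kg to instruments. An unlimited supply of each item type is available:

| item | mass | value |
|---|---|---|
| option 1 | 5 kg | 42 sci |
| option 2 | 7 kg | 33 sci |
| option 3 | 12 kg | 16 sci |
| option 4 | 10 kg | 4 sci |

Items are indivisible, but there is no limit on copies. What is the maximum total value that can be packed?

336 sci

Best value-per-unit is option 1 at 42/5, and filling with it alone uses mass 8×5=40. No mix of the others beats 8×42 = 336.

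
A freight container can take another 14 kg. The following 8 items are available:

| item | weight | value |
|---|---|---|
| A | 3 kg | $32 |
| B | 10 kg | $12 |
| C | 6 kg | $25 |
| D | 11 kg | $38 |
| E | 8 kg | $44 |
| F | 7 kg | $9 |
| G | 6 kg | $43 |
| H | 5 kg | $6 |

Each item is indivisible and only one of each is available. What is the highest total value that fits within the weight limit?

$87

Check high-value combinations within 14 kg:
- E+G: weight 8+6=14, value 44+43=87
- A+G+H: weight 3+6+5=14, value 32+43+6=81
- A+E: weight 3+8=11, value 32+44=76
- A+G: weight 3+6=9, value 32+43=75
- A+D: weight 3+11=14, value 32+38=70
Best: $87.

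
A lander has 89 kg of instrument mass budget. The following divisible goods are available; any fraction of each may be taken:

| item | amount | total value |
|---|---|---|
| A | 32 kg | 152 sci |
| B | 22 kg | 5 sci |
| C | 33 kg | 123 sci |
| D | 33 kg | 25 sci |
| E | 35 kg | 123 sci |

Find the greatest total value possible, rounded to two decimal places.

Take in order of value per unit:
- A (152/32 per unit): all 32 → value 152, running total 152.00
- C (123/33 per unit): all 33 → value 123, running total 275.00
- E (123/35 per unit): 24 of 35 → value 24×123/35 = 84.3429, running total 359.34
Total 359.34.

359.34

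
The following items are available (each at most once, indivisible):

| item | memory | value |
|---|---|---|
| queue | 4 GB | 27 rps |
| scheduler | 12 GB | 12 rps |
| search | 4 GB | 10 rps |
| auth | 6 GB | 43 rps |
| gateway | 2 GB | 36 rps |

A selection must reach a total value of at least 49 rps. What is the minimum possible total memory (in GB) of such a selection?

Subsets with value ≥ 49, sorted by total memory:
- queue+gateway: memory 6, value 63
- auth+gateway: memory 8, value 79
- queue+search+gateway: memory 10, value 73
Minimum memory: 6 GB.

6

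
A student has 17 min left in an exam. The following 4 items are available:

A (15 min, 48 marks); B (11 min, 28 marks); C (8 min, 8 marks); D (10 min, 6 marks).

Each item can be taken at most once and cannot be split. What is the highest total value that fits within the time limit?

48 marks

Check high-value combinations within 17 min:
- A: time 15, value 48
- B: time 11, value 28
- C: time 8, value 8
Best: 48 marks.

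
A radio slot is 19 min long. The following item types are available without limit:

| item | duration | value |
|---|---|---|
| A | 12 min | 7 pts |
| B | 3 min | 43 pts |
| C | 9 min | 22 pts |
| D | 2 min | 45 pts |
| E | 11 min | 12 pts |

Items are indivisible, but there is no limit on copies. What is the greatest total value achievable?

405 pts

Best value-per-unit is D at 45/2, and filling with it alone uses duration 9×2=18. No mix of the others beats 9×45 = 405.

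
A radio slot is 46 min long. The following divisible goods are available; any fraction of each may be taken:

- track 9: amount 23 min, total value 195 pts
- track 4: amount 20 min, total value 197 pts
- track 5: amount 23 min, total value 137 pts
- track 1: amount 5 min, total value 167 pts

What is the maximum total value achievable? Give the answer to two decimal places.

Take in order of value per unit:
- track 1 (167/5 per unit): all 5 → value 167, running total 167.00
- track 4 (197/20 per unit): all 20 → value 197, running total 364.00
- track 9 (195/23 per unit): 21 of 23 → value 21×195/23 = 178.0435, running total 542.04
Total 542.04.

542.04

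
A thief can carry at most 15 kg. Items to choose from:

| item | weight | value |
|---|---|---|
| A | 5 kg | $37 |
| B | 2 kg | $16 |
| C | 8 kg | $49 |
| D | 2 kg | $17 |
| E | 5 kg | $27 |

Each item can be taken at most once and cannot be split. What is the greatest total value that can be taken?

$103

Check high-value combinations within 15 kg:
- A+C+D: weight 5+8+2=15, value 37+49+17=103
- A+B+C: weight 5+2+8=15, value 37+16+49=102
- A+B+D+E: weight 5+2+2+5=14, value 37+16+17+27=97
- C+D+E: weight 8+2+5=15, value 49+17+27=93
- B+C+E: weight 2+8+5=15, value 16+49+27=92
Best: $103.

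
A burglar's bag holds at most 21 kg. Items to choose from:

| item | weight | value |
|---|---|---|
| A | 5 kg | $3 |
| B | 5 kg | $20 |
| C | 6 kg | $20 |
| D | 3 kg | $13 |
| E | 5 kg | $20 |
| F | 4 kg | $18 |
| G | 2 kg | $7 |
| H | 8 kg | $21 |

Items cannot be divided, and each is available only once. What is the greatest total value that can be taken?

$80

Check high-value combinations within 21 kg:
- B+C+D+E+G: weight 5+6+3+5+2=21, value 20+20+13+20+7=80
- B+D+E+F+G: weight 5+3+5+4+2=19, value 20+13+20+18+7=78
- B+C+E+F: weight 5+6+5+4=20, value 20+20+20+18=78
- B+C+D+F+G: weight 5+6+3+4+2=20, value 20+20+13+18+7=78
- C+D+E+F+G: weight 6+3+5+4+2=20, value 20+13+20+18+7=78
Best: $80.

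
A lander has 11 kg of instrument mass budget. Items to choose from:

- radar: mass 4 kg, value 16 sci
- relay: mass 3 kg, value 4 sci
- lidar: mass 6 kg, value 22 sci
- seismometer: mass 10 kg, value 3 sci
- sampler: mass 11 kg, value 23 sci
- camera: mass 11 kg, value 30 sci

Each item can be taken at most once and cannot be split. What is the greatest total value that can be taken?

38 sci

Check high-value combinations within 11 kg:
- radar+lidar: mass 4+6=10, value 16+22=38
- camera: mass 11, value 30
- relay+lidar: mass 3+6=9, value 4+22=26
- sampler: mass 11, value 23
- lidar: mass 6, value 22
Best: 38 sci.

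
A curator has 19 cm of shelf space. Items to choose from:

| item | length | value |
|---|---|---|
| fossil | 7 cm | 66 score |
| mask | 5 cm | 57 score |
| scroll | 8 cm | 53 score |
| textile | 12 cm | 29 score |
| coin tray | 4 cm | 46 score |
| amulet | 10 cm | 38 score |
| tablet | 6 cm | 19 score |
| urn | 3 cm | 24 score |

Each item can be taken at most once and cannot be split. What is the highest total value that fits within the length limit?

193 score

Check high-value combinations within 19 cm:
- fossil+mask+coin tray+urn: length 7+5+4+3=19, value 66+57+46+24=193
- fossil+mask+coin tray: length 7+5+4=16, value 66+57+46=169
- fossil+scroll+coin tray: length 7+8+4=19, value 66+53+46=165
- mask+scroll+coin tray: length 5+8+4=17, value 57+53+46=156
Best: 193 score.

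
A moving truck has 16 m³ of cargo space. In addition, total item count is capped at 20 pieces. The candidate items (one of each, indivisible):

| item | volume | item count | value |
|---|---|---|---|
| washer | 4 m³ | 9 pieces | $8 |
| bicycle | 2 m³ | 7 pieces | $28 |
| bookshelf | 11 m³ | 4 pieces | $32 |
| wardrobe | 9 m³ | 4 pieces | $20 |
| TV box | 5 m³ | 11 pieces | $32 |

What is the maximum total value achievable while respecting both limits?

$64

Feasible sets respecting both limits:
- bookshelf+TV box: volume 16, item count 15, value 64
- bicycle+bookshelf: volume 13, item count 11, value 60
- bicycle+TV box: volume 7, item count 18, value 60
Best: $64.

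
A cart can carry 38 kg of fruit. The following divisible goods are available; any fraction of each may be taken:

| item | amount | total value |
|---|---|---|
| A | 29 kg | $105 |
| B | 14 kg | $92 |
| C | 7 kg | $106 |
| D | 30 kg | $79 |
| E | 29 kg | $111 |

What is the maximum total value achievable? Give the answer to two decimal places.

263.07

Take in order of value per unit:
- C (106/7 per unit): all 7 → value 106, running total 106.00
- B (92/14 per unit): all 14 → value 92, running total 198.00
- E (111/29 per unit): 17 of 29 → value 17×111/29 = 65.0690, running total 263.07
Total 263.07.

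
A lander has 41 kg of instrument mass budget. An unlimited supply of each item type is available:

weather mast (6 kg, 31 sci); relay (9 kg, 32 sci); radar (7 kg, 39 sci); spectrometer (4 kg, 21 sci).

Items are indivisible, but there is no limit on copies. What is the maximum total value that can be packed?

Best value-per-unit is radar at 39/7; filling with it alone gives 5×39 = 195.
Optimal mix: 1×weather mast + 5×radar → mass 41, value 226.

226 sci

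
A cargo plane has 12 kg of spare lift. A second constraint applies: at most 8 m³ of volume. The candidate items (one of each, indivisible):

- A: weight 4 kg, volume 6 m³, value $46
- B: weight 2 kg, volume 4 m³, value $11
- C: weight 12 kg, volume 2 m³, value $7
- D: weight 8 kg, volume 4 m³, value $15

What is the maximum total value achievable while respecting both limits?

Feasible sets respecting both limits:
- A: weight 4, volume 6, value 46
- B+D: weight 10, volume 8, value 26
- D: weight 8, volume 4, value 15
Best: $46.

$46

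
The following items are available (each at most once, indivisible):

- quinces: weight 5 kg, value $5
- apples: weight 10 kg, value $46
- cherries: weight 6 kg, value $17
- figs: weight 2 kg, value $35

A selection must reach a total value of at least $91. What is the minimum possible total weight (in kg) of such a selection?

Subsets with value ≥ 91, sorted by total weight:
- apples+cherries+figs: weight 18, value 98
- quinces+apples+cherries+figs: weight 23, value 103
Minimum weight: 18 kg.

18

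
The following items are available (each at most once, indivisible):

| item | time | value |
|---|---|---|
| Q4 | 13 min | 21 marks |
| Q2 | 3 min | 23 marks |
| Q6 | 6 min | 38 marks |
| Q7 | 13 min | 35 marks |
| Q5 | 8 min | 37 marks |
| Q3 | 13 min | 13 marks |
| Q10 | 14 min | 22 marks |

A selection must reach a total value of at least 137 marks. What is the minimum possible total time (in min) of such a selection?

Subsets with value ≥ 137, sorted by total time:
- Q4+Q2+Q6+Q7+Q5: time 43, value 154
- Q2+Q6+Q7+Q5+Q3: time 43, value 146
- Q2+Q6+Q7+Q5+Q10: time 44, value 155
Minimum time: 43 min.

43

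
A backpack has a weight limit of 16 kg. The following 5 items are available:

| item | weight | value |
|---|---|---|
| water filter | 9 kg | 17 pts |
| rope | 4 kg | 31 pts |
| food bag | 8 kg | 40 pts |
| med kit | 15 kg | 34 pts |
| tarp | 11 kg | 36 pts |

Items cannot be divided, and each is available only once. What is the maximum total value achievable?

71 pts

Check high-value combinations within 16 kg:
- rope+food bag: weight 4+8=12, value 31+40=71
- rope+tarp: weight 4+11=15, value 31+36=67
- water filter+rope: weight 9+4=13, value 17+31=48
Best: 71 pts.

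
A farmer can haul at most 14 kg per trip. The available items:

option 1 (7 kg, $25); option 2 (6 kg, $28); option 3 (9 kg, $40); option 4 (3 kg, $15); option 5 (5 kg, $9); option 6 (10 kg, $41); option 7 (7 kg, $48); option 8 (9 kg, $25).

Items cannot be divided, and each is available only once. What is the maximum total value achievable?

Check high-value combinations within 14 kg:
- option 2+option 7: weight 6+7=13, value 28+48=76
- option 1+option 7: weight 7+7=14, value 25+48=73
- option 4+option 7: weight 3+7=10, value 15+48=63
- option 5+option 7: weight 5+7=12, value 9+48=57
Best: $76.

$76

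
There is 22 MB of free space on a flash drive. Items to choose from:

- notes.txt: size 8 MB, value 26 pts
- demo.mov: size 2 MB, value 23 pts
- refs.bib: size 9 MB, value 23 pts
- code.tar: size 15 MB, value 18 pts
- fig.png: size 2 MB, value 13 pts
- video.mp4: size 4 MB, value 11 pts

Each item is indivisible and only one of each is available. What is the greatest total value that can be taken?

85 pts

Check high-value combinations within 22 MB:
- notes.txt+demo.mov+refs.bib+fig.png: size 8+2+9+2=21, value 26+23+23+13=85
- notes.txt+demo.mov+fig.png+video.mp4: size 8+2+2+4=16, value 26+23+13+11=73
- notes.txt+demo.mov+refs.bib: size 8+2+9=19, value 26+23+23=72
- demo.mov+refs.bib+fig.png+video.mp4: size 2+9+2+4=17, value 23+23+13+11=70
- notes.txt+demo.mov+fig.png: size 8+2+2=12, value 26+23+13=62
Best: 85 pts.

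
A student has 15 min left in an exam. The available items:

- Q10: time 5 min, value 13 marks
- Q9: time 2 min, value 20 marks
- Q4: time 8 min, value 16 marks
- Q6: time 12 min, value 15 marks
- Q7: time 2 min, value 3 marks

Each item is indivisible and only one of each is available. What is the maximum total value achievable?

49 marks

Check high-value combinations within 15 min:
- Q10+Q9+Q4: time 5+2+8=15, value 13+20+16=49
- Q9+Q4+Q7: time 2+8+2=12, value 20+16+3=39
- Q10+Q9+Q7: time 5+2+2=9, value 13+20+3=36
- Q9+Q4: time 2+8=10, value 20+16=36
Best: 49 marks.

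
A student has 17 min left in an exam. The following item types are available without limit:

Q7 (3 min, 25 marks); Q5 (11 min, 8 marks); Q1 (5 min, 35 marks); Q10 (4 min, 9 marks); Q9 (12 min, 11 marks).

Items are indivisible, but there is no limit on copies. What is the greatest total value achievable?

135 marks

Best value-per-unit is Q7 at 25/3; filling with it alone gives 5×25 = 125.
Optimal mix: 4×Q7 + 1×Q1 → time 17, value 135.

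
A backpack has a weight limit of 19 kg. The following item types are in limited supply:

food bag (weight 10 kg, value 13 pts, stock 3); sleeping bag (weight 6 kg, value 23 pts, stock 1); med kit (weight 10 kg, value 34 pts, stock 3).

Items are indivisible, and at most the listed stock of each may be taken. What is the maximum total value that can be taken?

57 pts

Top feasible selections:
- 1×sleeping bag + 1×med kit: weight 16, value 57
- 1×food bag + 1×sleeping bag: weight 16, value 36
- 1×med kit: weight 10, value 34
- 1×sleeping bag: weight 6, value 23
Best: 57 pts.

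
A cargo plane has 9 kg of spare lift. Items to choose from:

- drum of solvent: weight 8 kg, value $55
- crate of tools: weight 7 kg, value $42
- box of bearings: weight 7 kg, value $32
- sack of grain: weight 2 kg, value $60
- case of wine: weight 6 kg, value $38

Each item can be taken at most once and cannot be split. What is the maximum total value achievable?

$102

Check high-value combinations within 9 kg:
- crate of tools+sack of grain: weight 7+2=9, value 42+60=102
- sack of grain+case of wine: weight 2+6=8, value 60+38=98
- box of bearings+sack of grain: weight 7+2=9, value 32+60=92
- sack of grain: weight 2, value 60
Best: $102.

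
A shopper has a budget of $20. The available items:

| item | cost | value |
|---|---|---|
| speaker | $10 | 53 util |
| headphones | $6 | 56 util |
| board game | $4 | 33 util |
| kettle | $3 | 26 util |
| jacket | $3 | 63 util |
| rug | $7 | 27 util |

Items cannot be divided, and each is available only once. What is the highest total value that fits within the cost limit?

This is a 0/1 knapsack; check combinations near the capacity.
- headphones+board game+jacket+rug: cost 6+4+3+7=20, value 56+33+63+27=179
- headphones+board game+kettle+jacket: cost 6+4+3+3=16, value 56+33+26+63=178
- speaker+board game+kettle+jacket: cost 10+4+3+3=20, value 53+33+26+63=175
- speaker+headphones+jacket: cost 10+6+3=19, value 53+56+63=172
- headphones+kettle+jacket+rug: cost 6+3+3+7=19, value 56+26+63+27=172
Best: 179 util.

179 util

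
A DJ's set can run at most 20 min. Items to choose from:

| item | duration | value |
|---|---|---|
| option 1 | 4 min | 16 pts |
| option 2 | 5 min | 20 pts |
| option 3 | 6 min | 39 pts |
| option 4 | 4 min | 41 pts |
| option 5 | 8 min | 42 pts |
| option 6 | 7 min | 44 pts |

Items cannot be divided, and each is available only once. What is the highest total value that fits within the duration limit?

Check high-value combinations within 20 min:
- option 4+option 5+option 6: duration 4+8+7=19, value 41+42+44=127
- option 3+option 4+option 6: duration 6+4+7=17, value 39+41+44=124
- option 3+option 4+option 5: duration 6+4+8=18, value 39+41+42=122
- option 1+option 2+option 4+option 6: duration 4+5+4+7=20, value 16+20+41+44=121
Best: 127 pts.

127 pts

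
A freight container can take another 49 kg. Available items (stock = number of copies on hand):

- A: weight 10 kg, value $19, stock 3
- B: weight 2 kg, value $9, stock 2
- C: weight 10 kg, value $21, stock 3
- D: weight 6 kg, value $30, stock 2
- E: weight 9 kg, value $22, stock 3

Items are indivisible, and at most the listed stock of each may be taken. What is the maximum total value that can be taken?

$147

Best selections within weight 49 and stock limits:
- 1×C + 2×D + 3×E: weight 49, value 147
- 1×A + 2×D + 3×E: weight 49, value 145
Best: $147.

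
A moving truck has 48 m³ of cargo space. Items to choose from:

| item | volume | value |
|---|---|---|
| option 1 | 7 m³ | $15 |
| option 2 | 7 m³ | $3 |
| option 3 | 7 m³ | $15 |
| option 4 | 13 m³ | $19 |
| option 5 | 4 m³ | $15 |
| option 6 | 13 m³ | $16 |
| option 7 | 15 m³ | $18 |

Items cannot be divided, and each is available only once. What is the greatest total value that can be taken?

Check high-value combinations within 48 m³:
- option 1+option 3+option 4+option 5+option 7: volume 7+7+13+4+15=46, value 15+15+19+15+18=82
- option 1+option 3+option 4+option 5+option 6: volume 7+7+13+4+13=44, value 15+15+19+15+16=80
- option 1+option 3+option 5+option 6+option 7: volume 7+7+4+13+15=46, value 15+15+15+16+18=79
- option 1+option 2+option 4+option 5+option 7: volume 7+7+13+4+15=46, value 15+3+19+15+18=70
Best: $82.

$82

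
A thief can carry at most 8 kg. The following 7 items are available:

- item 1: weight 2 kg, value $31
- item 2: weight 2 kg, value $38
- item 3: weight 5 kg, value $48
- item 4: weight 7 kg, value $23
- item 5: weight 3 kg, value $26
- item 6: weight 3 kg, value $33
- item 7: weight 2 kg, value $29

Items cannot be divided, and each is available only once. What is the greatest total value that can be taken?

$102

Check high-value combinations within 8 kg:
- item 1+item 2+item 6: weight 2+2+3=7, value 31+38+33=102
- item 2+item 6+item 7: weight 2+3+2=7, value 38+33+29=100
- item 1+item 2+item 7: weight 2+2+2=6, value 31+38+29=98
Best: $102.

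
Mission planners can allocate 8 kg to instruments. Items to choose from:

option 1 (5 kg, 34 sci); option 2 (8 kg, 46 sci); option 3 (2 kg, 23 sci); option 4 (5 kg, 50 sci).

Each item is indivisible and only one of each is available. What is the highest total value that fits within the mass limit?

Check high-value combinations within 8 kg:
- option 3+option 4: mass 2+5=7, value 23+50=73
- option 1+option 3: mass 5+2=7, value 34+23=57
- option 4: mass 5, value 50
- option 2: mass 8, value 46
Best: 73 sci.

73 sci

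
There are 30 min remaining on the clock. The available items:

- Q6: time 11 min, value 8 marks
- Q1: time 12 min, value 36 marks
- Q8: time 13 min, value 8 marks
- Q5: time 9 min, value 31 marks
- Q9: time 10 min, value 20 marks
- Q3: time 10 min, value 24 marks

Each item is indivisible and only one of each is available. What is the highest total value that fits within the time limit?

This is a 0/1 knapsack; check combinations near the capacity.
- Q5+Q9+Q3: time 9+10+10=29, value 31+20+24=75
- Q1+Q5: time 12+9=21, value 36+31=67
- Q6+Q5+Q3: time 11+9+10=30, value 8+31+24=63
- Q1+Q3: time 12+10=22, value 36+24=60
Best: 75 marks.

75 marks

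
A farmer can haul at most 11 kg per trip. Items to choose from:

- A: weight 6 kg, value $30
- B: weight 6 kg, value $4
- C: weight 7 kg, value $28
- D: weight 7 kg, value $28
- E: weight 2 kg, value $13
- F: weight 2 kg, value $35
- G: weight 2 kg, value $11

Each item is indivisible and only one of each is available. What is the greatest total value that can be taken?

This is a 0/1 knapsack; check combinations near the capacity.
- A+E+F: weight 6+2+2=10, value 30+13+35=78
- A+F+G: weight 6+2+2=10, value 30+35+11=76
- C+E+F: weight 7+2+2=11, value 28+13+35=76
Best: $78.

$78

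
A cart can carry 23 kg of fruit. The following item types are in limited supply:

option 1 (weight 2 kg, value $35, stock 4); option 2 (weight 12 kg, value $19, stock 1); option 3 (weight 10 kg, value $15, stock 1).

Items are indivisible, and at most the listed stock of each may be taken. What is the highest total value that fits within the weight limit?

$159

Top feasible selections:
- 4×option 1 + 1×option 2: weight 20, value 159
- 4×option 1 + 1×option 3: weight 18, value 155
Best: $159.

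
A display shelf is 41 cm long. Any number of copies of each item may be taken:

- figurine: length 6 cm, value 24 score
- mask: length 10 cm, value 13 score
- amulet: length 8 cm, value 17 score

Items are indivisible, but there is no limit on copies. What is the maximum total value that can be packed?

144 score

Best value-per-unit is figurine at 24/6, and filling with it alone uses length 6×6=36. No mix of the others beats 6×24 = 144.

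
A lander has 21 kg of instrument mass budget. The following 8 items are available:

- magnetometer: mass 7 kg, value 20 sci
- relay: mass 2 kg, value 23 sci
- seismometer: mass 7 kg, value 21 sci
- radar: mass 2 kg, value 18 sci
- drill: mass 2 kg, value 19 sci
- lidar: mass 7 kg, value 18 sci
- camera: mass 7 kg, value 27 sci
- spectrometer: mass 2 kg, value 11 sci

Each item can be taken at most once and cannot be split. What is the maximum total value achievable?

108 sci

Check high-value combinations within 21 kg:
- relay+seismometer+radar+drill+camera: mass 2+7+2+2+7=20, value 23+21+18+19+27=108
- magnetometer+relay+radar+drill+camera: mass 7+2+2+2+7=20, value 20+23+18+19+27=107
- relay+radar+drill+lidar+camera: mass 2+2+2+7+7=20, value 23+18+19+18+27=105
- magnetometer+relay+seismometer+radar+drill: mass 7+2+7+2+2=20, value 20+23+21+18+19=101
Best: 108 sci.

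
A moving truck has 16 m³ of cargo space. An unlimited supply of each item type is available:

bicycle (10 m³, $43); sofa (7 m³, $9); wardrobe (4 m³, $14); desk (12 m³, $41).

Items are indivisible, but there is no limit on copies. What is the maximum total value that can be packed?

$57

Best value-per-unit is bicycle at 43/10; filling with it alone gives 1×43 = 43.
Optimal mix: 1×bicycle + 1×wardrobe → volume 14, value 57.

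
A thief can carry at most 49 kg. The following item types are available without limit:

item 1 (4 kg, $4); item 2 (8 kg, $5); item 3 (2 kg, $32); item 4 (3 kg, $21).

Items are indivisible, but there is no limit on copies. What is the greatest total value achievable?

Best value-per-unit is item 3 at 32/2, and filling with it alone uses weight 24×2=48. No mix of the others beats 24×32 = 768.

$768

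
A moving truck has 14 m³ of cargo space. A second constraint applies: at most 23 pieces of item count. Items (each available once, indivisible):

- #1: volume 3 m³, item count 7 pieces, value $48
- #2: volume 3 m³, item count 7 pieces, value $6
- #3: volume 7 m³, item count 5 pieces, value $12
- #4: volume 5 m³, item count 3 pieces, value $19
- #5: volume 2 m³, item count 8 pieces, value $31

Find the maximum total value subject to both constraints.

Feasible sets respecting both limits:
- #1+#4+#5: volume 10, item count 18, value 98
- #1+#3+#5: volume 12, item count 20, value 91
- #1+#2+#5: volume 8, item count 22, value 85
Best: $98.

$98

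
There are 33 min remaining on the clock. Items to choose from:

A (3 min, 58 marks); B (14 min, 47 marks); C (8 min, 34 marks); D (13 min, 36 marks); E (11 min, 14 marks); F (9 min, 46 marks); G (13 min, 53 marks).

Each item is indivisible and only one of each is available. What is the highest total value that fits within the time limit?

191 marks

Check high-value combinations within 33 min:
- A+C+F+G: time 3+8+9+13=33, value 58+34+46+53=191
- A+C+D+F: time 3+8+13+9=33, value 58+34+36+46=174
- A+B+G: time 3+14+13=30, value 58+47+53=158
- A+F+G: time 3+9+13=25, value 58+46+53=157
Best: 191 marks.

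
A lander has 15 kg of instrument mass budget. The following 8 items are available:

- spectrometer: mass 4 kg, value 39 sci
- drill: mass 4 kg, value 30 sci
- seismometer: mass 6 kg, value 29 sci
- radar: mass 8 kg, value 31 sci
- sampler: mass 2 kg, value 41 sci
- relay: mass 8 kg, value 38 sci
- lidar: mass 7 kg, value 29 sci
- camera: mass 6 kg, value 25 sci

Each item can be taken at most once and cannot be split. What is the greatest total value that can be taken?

118 sci

Check high-value combinations within 15 kg:
- spectrometer+sampler+relay: mass 4+2+8=14, value 39+41+38=118
- spectrometer+radar+sampler: mass 4+8+2=14, value 39+31+41=111
- spectrometer+drill+sampler: mass 4+4+2=10, value 39+30+41=110
- spectrometer+seismometer+sampler: mass 4+6+2=12, value 39+29+41=109
Best: 118 sci.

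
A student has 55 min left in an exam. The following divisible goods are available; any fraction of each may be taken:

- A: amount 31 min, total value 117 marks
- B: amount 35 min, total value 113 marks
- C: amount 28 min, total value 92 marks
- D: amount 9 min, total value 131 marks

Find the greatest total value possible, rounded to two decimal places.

Take in order of value per unit:
- D (131/9 per unit): all 9 → value 131, running total 131.00
- A (117/31 per unit): all 31 → value 117, running total 248.00
- C (92/28 per unit): 15 of 28 → value 15×92/28 = 49.2857, running total 297.29
Total 297.29.

297.29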